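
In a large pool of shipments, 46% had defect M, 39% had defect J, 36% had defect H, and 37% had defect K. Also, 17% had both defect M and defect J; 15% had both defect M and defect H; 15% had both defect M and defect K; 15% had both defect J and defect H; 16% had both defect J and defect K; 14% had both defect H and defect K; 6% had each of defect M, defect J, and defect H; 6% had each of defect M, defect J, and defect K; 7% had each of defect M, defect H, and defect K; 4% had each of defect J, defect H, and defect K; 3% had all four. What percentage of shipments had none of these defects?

14%

By inclusion–exclusion:
P(≥1) = 46 + 39 + 36 + 37 − 17 − 15 − 15 − 15 − 16 − 14 + 6 + 6 + 7 + 4 − 3 = 86%
P(none) = 100% − 86% = 14%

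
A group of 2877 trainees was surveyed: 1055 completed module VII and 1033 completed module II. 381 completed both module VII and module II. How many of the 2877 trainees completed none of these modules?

1170

|at least one| = 1055 + 1033 − 381 = 1707
None: 2877 − 1707 = 1170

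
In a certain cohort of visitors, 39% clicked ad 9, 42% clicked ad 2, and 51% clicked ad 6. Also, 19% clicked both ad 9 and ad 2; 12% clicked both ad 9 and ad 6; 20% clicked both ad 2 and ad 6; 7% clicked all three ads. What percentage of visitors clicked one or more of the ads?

88%

Using inclusion–exclusion:
P(union) = 39 + 42 + 51 − 19 − 12 − 20 + 7 = 88%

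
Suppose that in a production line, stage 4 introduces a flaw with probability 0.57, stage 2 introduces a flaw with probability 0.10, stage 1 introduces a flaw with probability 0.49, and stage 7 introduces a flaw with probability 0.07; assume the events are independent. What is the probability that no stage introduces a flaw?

P(none) = (1 − 0.57) × (1 − 0.10) × (1 − 0.49) × (1 − 0.07) = 0.43 × 0.90 × 0.51 × 0.93 = 0.1835541

0.1835541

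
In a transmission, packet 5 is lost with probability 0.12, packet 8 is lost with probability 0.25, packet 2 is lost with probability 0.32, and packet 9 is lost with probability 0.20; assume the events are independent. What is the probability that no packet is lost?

0.35904

P(none) = (1 − 0.12) × (1 − 0.25) × (1 − 0.32) × (1 − 0.20) = 0.88 × 0.75 × 0.68 × 0.80 = 0.35904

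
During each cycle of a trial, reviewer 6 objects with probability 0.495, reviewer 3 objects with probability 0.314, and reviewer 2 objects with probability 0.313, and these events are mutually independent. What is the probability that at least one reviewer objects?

Independence gives P(none) = ∏(1 − pᵢ).
P(none) = (1 − 0.495) × (1 − 0.314) × (1 − 0.313) = 0.505 × 0.686 × 0.687 = 0.23799741
P(at least one) = 1 − 0.23799741 = 0.76200259

0.76200259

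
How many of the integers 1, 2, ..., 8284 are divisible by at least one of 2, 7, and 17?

4142 + 1183 + 487 − 591 − 243 − 69 + 34 = 4943

4943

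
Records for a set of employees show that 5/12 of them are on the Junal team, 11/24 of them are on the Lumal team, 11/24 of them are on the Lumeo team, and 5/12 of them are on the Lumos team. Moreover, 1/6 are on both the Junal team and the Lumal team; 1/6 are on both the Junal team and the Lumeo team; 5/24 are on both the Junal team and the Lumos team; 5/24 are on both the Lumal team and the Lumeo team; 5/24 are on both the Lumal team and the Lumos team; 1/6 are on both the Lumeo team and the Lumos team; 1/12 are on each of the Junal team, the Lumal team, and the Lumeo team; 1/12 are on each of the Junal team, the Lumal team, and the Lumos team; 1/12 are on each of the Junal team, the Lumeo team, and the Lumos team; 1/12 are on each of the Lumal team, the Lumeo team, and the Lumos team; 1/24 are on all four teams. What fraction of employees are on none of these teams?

1/12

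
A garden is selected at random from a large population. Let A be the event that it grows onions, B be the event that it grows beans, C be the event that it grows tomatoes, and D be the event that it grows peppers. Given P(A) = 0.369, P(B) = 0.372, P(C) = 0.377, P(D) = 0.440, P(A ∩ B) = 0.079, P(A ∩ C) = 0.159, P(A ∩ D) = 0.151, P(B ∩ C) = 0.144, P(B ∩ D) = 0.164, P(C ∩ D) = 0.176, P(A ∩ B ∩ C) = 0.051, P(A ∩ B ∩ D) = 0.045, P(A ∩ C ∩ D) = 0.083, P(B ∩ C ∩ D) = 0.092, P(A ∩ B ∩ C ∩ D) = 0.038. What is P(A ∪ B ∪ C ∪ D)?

0.918

P(A ∪ B ∪ C ∪ D) = 0.369 + 0.372 + 0.377 + 0.440 − 0.079 − 0.159 − 0.151 − 0.144 − 0.164 − 0.176 + 0.051 + 0.045 + 0.083 + 0.092 − 0.038 = 0.918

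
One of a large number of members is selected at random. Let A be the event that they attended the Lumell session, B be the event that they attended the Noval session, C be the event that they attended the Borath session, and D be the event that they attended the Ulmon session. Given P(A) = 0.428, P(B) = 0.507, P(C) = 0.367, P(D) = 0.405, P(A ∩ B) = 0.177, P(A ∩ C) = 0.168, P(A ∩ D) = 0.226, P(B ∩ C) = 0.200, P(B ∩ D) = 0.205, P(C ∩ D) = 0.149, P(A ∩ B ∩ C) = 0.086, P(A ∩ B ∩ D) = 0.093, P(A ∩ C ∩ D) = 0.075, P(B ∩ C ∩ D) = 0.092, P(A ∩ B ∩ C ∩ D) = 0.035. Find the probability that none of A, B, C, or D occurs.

0.107

Apply inclusion-exclusion:
P(A ∪ B ∪ C ∪ D) = 0.428 + 0.507 + 0.367 + 0.405 − 0.177 − 0.168 − 0.226 − 0.200 − 0.205 − 0.149 + 0.086 + 0.093 + 0.075 + 0.092 − 0.035 = 0.893
P(none) = 1 − 0.893 = 0.107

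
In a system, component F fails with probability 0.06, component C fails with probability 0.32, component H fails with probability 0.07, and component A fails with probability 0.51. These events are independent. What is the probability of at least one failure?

Independence gives P(none) = ∏(1 − pᵢ).
P(none) = (1 − 0.06) × (1 − 0.32) × (1 − 0.07) × (1 − 0.51) = 0.94 × 0.68 × 0.93 × 0.49 = 0.29128344
P(at least one) = 1 − 0.29128344 = 0.70871656

0.70871656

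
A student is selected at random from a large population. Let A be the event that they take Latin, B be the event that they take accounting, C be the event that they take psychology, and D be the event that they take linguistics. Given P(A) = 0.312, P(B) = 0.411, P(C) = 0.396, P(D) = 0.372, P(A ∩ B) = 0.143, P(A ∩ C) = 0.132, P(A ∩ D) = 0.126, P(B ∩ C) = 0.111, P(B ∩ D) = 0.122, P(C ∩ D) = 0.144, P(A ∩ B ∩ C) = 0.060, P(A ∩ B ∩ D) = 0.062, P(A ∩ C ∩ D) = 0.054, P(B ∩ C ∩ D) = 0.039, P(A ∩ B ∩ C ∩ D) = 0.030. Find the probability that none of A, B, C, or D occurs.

0.102

P(A ∪ B ∪ C ∪ D) = 0.312 + 0.411 + 0.396 + 0.372 − 0.143 − 0.132 − 0.126 − 0.111 − 0.122 − 0.144 + 0.060 + 0.062 + 0.054 + 0.039 − 0.030 = 0.898
P(none) = 1 − 0.898 = 0.102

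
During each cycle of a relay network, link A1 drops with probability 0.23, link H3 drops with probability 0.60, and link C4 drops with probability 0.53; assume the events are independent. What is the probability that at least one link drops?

P(none) = (1 − 0.23) × (1 − 0.60) × (1 − 0.53) = 0.77 × 0.40 × 0.47 = 0.14476
P(at least one) = 1 − 0.14476 = 0.85524

0.85524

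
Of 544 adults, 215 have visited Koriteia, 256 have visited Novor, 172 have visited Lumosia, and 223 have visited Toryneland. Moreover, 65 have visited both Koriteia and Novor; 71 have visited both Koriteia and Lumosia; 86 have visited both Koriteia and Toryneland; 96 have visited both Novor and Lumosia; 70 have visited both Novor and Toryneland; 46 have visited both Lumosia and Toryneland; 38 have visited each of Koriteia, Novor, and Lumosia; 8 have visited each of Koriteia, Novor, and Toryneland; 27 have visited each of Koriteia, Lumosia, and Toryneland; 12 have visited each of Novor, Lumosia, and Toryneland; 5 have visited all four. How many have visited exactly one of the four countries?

233

|exactly one| = 215 + 256 + 172 + 223 − 2·65 − 2·71 − 2·86 − 2·96 − 2·70 − 2·46 + 3·38 + 3·8 + 3·27 + 3·12 − 4·5 = 233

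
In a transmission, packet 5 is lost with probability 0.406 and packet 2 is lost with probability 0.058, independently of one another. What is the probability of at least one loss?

Since the events are independent, P(none) is the product of the individual non-occurrence probabilities.
P(none) = (1 − 0.406) × (1 − 0.058) = 0.594 × 0.942 = 0.559548
P(at least one) = 1 − 0.559548 = 0.440452

0.440452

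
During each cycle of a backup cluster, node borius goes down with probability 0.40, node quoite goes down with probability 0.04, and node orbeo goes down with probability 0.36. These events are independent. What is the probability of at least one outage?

0.63136

P(none) = (1 − 0.40) × (1 − 0.04) × (1 − 0.36) = 0.60 × 0.96 × 0.64 = 0.36864
P(at least one) = 1 − 0.36864 = 0.63136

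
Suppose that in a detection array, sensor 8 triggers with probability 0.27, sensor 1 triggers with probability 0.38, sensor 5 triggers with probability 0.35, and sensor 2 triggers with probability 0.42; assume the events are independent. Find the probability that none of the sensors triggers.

0.1706302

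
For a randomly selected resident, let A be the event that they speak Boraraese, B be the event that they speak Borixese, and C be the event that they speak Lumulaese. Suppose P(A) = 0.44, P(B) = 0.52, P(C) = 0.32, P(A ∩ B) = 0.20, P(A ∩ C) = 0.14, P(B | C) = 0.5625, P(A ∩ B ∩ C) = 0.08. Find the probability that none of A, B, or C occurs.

P(B ∩ C) = P(C)·P(B|C) = 0.32 × 0.5625 = 0.18
Apply inclusion-exclusion:
P(A ∪ B ∪ C) = 0.44 + 0.52 + 0.32 − 0.20 − 0.14 − 0.18 + 0.08 = 0.84
P(none) = 1 − 0.84 = 0.16

0.16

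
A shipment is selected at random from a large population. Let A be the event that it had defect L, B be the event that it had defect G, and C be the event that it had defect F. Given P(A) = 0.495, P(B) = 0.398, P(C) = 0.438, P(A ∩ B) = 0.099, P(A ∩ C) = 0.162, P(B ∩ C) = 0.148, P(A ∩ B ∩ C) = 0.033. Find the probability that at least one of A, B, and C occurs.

Apply inclusion-exclusion:
P(A ∪ B ∪ C) = 0.495 + 0.398 + 0.438 − 0.099 − 0.162 − 0.148 + 0.033 = 0.955

0.955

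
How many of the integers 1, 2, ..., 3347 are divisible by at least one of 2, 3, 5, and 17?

By inclusion-exclusion,
floor(3347/2) + floor(3347/3) + floor(3347/5) + floor(3347/17) − floor(3347/6) − floor(3347/10) − floor(3347/34) − floor(3347/15) − floor(3347/51) − floor(3347/85) + floor(3347/30) + floor(3347/102) + floor(3347/170) + floor(3347/255) − floor(3347/510) = 1673 + 1115 + 669 + 196 − 557 − 334 − 98 − 223 − 65 − 39 + 111 + 32 + 19 + 13 − 6 = 2506

2506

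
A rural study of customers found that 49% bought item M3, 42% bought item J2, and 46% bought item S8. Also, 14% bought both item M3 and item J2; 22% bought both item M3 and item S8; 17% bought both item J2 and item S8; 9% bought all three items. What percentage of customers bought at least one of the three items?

Using inclusion–exclusion:
P(union) = 49 + 42 + 46 − 14 − 22 − 17 + 9 = 93%

93%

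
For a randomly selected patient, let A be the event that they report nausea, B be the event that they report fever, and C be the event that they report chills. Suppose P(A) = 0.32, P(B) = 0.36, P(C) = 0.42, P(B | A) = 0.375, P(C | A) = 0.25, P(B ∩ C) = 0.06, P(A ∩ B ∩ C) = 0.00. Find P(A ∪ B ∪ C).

0.84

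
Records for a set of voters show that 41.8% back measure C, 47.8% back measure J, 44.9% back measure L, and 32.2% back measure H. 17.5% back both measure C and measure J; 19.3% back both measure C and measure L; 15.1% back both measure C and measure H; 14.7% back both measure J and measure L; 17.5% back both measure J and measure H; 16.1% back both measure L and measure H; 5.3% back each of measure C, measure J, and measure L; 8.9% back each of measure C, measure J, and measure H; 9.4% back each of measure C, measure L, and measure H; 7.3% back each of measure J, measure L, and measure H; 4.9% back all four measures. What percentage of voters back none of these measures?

7.5%

Apply inclusion-exclusion:
P(union) = 41.8 + 47.8 + 44.9 + 32.2 − 17.5 − 19.3 − 15.1 − 14.7 − 17.5 − 16.1 + 5.3 + 8.9 + 9.4 + 7.3 − 4.9 = 92.5%
P(none) = 100% − 92.5% = 7.5%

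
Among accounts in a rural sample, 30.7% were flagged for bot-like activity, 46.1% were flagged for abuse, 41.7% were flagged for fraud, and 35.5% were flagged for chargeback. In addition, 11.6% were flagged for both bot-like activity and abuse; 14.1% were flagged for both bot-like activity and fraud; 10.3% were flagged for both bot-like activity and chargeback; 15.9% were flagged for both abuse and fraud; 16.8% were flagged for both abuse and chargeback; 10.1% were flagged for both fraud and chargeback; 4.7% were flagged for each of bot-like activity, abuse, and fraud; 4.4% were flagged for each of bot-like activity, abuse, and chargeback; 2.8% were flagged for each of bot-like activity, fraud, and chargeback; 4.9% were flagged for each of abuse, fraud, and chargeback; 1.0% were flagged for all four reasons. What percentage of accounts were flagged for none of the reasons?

P(union) = 30.7 + 46.1 + 41.7 + 35.5 − 11.6 − 14.1 − 10.3 − 15.9 − 16.8 − 10.1 + 4.7 + 4.4 + 2.8 + 4.9 − 1.0 = 91.0%
P(none) = 100% − 91.0% = 9.0%

9.0%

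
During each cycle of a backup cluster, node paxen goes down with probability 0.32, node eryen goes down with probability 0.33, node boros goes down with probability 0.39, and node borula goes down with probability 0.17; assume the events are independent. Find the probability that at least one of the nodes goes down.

0.76932972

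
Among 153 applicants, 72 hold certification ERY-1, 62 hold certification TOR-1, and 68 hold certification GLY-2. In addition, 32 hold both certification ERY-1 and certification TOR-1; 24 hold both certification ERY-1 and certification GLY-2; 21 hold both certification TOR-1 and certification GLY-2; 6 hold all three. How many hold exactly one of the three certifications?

66

|exactly one| = 72 + 62 + 68 − 2·32 − 2·24 − 2·21 + 3·6 = 66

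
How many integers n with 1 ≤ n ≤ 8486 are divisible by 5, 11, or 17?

2678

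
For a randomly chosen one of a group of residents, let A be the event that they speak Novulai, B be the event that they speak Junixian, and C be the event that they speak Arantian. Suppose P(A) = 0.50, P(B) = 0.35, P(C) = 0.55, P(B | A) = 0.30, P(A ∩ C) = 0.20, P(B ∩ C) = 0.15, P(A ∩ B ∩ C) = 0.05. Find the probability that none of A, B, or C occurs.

P(A ∩ B) = P(A)·P(B|A) = 0.50 × 0.30 = 0.15
Using inclusion–exclusion:
P(A ∪ B ∪ C) = 0.50 + 0.35 + 0.55 − 0.15 − 0.20 − 0.15 + 0.05 = 0.95
P(none) = 1 − 0.95 = 0.05

0.05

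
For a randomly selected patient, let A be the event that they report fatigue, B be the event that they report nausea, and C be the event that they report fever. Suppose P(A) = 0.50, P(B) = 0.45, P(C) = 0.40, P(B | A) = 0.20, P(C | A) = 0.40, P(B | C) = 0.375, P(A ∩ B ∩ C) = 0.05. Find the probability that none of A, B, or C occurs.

P(A ∩ B) = P(A)·P(B|A) = 0.50 × 0.20 = 0.10
P(A ∩ C) = P(A)·P(C|A) = 0.50 × 0.40 = 0.20
P(B ∩ C) = P(C)·P(B|C) = 0.40 × 0.375 = 0.15
By inclusion–exclusion:
P(A ∪ B ∪ C) = 0.50 + 0.45 + 0.40 − 0.10 − 0.20 − 0.15 + 0.05 = 0.95
P(none) = 1 − 0.95 = 0.05

0.05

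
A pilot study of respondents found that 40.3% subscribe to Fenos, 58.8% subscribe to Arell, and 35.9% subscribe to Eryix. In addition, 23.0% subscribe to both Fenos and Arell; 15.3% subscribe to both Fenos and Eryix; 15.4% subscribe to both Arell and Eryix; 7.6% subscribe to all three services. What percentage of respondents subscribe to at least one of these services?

88.9%

Apply inclusion-exclusion:
P(union) = 40.3 + 58.8 + 35.9 − 23.0 − 15.3 − 15.4 + 7.6 = 88.9%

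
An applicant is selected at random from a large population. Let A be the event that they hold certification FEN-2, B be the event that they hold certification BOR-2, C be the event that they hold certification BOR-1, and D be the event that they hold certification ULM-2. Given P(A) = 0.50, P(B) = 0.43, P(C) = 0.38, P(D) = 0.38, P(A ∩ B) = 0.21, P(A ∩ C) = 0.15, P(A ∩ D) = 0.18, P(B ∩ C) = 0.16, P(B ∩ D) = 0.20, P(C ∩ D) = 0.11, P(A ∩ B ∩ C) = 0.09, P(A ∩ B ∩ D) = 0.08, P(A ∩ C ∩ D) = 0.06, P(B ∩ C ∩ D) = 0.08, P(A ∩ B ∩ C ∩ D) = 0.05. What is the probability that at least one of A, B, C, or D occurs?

0.94

Apply inclusion-exclusion:
P(A ∪ B ∪ C ∪ D) = 0.50 + 0.43 + 0.38 + 0.38 − 0.21 − 0.15 − 0.18 − 0.16 − 0.20 − 0.11 + 0.09 + 0.08 + 0.06 + 0.08 − 0.05 = 0.94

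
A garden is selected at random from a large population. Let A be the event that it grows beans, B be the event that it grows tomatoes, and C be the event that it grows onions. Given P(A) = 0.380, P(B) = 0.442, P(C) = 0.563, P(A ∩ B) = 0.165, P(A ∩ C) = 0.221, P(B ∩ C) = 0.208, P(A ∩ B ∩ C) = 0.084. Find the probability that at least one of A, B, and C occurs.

0.875

By inclusion–exclusion:
P(A ∪ B ∪ C) = 0.380 + 0.442 + 0.563 − 0.165 − 0.221 − 0.208 + 0.084 = 0.875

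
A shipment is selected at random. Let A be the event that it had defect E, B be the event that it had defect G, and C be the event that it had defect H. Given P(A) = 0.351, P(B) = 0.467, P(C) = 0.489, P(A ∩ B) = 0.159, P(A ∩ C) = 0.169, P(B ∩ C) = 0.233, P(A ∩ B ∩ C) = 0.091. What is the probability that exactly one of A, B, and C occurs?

By inclusion–exclusion (exactly-one form):
P(exactly one) = 0.351 + 0.467 + 0.489 − 2·0.159 − 2·0.169 − 2·0.233 + 3·0.091 = 0.458

0.458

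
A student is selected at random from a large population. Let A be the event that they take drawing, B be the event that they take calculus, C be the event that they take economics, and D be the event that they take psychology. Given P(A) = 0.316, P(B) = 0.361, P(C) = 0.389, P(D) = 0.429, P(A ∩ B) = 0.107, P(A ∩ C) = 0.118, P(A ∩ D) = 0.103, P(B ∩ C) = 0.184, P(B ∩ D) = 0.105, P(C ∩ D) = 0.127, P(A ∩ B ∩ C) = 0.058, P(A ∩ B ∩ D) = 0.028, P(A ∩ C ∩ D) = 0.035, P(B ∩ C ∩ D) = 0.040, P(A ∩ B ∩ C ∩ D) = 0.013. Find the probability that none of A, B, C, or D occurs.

P(A ∪ B ∪ C ∪ D) = 0.316 + 0.361 + 0.389 + 0.429 − 0.107 − 0.118 − 0.103 − 0.184 − 0.105 − 0.127 + 0.058 + 0.028 + 0.035 + 0.040 − 0.013 = 0.899
P(none) = 1 − 0.899 = 0.101

0.101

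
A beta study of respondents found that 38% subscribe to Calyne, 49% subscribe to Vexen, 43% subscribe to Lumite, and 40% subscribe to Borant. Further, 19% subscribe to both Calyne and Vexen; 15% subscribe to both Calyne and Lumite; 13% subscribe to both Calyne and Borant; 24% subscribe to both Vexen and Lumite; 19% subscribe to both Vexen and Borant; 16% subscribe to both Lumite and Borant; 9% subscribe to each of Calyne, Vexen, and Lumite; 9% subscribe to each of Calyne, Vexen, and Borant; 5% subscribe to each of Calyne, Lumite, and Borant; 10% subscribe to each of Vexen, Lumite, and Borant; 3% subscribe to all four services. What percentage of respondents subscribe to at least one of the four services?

94%

By inclusion–exclusion:
P(at least one) = 38 + 49 + 43 + 40 − 19 − 15 − 13 − 24 − 19 − 16 + 9 + 9 + 5 + 10 − 3 = 94%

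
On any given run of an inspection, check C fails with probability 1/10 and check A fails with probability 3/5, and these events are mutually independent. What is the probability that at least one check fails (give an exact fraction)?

P(none) = (1 − 1/10) × (1 − 3/5) = 9/10 × 2/5 = 9/25
P(at least one) = 1 − 9/25 = 16/25

16/25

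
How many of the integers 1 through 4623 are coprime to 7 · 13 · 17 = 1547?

660 + 355 + 271 − 50 − 38 − 20 + 2 = 1180
4623 − 1180 = 3443

3443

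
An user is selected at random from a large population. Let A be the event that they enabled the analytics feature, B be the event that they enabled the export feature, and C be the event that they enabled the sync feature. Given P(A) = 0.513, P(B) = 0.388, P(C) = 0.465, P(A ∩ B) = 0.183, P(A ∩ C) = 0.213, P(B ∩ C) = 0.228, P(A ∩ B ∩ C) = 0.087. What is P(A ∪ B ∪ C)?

0.829

By inclusion–exclusion:
P(A ∪ B ∪ C) = 0.513 + 0.388 + 0.465 − 0.183 − 0.213 − 0.228 + 0.087 = 0.829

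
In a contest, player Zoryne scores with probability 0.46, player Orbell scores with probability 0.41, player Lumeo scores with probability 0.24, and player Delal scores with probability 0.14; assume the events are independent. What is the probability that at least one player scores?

P(none) = (1 − 0.46) × (1 − 0.41) × (1 − 0.24) × (1 − 0.14) = 0.54 × 0.59 × 0.76 × 0.86 = 0.20823696
P(at least one) = 1 − 0.20823696 = 0.79176304

0.79176304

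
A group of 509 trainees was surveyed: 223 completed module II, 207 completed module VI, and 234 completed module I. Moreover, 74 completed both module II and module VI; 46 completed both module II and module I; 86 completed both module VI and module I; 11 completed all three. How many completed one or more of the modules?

|at least one| = 223 + 207 + 234 − 74 − 46 − 86 + 11 = 469

469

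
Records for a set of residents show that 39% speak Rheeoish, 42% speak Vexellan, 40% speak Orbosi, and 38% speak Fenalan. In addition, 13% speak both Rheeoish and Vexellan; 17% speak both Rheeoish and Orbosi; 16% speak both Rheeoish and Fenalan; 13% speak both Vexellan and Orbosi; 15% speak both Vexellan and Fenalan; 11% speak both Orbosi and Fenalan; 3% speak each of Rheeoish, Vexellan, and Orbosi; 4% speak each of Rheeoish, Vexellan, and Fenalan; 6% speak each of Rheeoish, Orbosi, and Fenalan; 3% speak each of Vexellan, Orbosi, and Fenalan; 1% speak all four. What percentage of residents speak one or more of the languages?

89%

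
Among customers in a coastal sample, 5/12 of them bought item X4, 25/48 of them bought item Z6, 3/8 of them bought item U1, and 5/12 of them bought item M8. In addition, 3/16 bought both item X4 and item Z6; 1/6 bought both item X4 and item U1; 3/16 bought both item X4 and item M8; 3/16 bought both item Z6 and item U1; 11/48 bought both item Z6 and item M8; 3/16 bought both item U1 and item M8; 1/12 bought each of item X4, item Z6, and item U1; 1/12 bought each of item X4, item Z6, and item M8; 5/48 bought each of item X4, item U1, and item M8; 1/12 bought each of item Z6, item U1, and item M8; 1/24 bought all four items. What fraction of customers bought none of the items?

5/48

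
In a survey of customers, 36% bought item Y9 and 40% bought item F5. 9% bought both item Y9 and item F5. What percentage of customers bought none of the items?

P(at least one) = 36 + 40 − 9 = 67%
P(none) = 100% − 67% = 33%

33%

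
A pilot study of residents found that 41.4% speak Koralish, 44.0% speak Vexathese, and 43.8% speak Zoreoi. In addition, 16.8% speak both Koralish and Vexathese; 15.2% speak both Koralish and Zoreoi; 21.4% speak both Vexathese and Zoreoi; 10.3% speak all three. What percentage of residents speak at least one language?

86.1%

P(at least one) = 41.4 + 44.0 + 43.8 − 16.8 − 15.2 − 21.4 + 10.3 = 86.1%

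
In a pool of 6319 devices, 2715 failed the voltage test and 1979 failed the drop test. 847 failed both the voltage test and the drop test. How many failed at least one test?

By inclusion-exclusion,
|at least one| = 2715 + 1979 − 847 = 3847

3847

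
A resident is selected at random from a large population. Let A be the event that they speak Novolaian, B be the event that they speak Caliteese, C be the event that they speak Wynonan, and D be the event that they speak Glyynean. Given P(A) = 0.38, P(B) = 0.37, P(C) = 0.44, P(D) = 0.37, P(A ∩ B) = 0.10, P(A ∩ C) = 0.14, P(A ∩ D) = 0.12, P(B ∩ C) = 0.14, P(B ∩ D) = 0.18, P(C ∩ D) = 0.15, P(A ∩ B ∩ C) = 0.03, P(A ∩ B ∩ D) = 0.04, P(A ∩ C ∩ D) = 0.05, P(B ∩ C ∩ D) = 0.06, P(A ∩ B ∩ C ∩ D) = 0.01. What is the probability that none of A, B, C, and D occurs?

0.10

P(A ∪ B ∪ C ∪ D) = 0.38 + 0.37 + 0.44 + 0.37 − 0.10 − 0.14 − 0.12 − 0.14 − 0.18 − 0.15 + 0.03 + 0.04 + 0.05 + 0.06 − 0.01 = 0.90
P(none) = 1 − 0.90 = 0.10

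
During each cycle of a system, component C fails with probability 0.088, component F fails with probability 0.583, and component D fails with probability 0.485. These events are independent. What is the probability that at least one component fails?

Since the events are independent, P(none) is the product of the individual non-occurrence probabilities.
P(none) = (1 − 0.088) × (1 − 0.583) × (1 − 0.485) = 0.912 × 0.417 × 0.515 = 0.19585656
P(at least one) = 1 − 0.19585656 = 0.80414344

0.80414344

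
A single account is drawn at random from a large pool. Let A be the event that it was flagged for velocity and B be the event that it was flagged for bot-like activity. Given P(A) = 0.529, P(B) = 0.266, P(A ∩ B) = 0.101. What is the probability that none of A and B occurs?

P(A ∪ B) = 0.529 + 0.266 − 0.101 = 0.694
P(none) = 1 − 0.694 = 0.306

0.306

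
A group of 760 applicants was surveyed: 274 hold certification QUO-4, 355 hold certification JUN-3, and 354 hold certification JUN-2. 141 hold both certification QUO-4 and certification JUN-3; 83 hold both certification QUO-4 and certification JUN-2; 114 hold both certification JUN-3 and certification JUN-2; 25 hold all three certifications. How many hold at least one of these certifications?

By inclusion-exclusion,
|union| = 274 + 355 + 354 − 141 − 83 − 114 + 25 = 670

670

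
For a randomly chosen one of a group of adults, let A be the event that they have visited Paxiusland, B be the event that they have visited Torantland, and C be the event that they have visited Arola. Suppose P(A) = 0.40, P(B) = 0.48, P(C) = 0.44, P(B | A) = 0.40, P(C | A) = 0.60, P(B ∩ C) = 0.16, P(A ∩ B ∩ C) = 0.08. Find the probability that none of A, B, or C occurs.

0.16

P(A ∩ B) = P(A)·P(B|A) = 0.40 × 0.40 = 0.16
P(A ∩ C) = P(A)·P(C|A) = 0.40 × 0.60 = 0.24
P(A ∪ B ∪ C) = 0.40 + 0.48 + 0.44 − 0.16 − 0.24 − 0.16 + 0.08 = 0.84
P(none) = 1 − 0.84 = 0.16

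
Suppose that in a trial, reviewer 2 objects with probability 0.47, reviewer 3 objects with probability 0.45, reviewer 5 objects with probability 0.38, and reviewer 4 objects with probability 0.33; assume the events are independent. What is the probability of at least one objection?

0.8789109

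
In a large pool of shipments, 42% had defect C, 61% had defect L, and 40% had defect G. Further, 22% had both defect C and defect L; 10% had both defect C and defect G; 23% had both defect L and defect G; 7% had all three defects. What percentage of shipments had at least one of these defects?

95%

P(≥1) = 42 + 61 + 40 − 22 − 10 − 23 + 7 = 95%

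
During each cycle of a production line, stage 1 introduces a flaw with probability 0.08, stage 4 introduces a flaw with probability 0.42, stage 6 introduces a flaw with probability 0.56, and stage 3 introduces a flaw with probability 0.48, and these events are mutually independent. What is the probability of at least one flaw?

0.87791232

P(none) = (1 − 0.08) × (1 − 0.42) × (1 − 0.56) × (1 − 0.48) = 0.92 × 0.58 × 0.44 × 0.52 = 0.12208768
P(at least one) = 1 − 0.12208768 = 0.87791232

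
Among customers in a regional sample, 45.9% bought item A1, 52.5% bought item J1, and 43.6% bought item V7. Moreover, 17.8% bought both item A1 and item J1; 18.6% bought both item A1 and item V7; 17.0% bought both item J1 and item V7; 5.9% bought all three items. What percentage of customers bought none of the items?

5.5%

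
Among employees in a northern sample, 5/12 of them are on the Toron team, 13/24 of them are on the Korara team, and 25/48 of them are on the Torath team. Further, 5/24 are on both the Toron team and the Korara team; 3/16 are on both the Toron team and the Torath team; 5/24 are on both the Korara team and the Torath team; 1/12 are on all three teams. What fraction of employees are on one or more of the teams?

Using inclusion–exclusion:
P(at least one) = 5/12 + 13/24 + 25/48 − 5/24 − 3/16 − 5/24 + 1/12 = 23/24

23/24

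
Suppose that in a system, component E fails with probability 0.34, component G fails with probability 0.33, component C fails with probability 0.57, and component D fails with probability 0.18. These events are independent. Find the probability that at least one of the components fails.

Independence gives P(none) = ∏(1 − pᵢ).
P(none) = (1 − 0.34) × (1 − 0.33) × (1 − 0.57) × (1 − 0.18) = 0.66 × 0.67 × 0.43 × 0.82 = 0.15591972
P(at least one) = 1 − 0.15591972 = 0.84408028

0.84408028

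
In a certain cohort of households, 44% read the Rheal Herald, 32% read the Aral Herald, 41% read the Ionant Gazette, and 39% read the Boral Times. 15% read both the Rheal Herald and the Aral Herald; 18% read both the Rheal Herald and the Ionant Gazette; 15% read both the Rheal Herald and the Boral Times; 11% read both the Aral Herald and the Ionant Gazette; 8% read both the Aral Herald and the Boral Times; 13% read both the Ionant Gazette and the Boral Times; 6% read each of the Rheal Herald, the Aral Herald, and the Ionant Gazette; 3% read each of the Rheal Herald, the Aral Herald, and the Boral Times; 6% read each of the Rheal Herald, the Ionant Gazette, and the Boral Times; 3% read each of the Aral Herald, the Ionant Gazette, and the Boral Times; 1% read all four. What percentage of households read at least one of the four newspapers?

93%

Inclusion–exclusion gives
P(at least one) = 44 + 32 + 41 + 39 − 15 − 18 − 15 − 11 − 8 − 13 + 6 + 3 + 6 + 3 − 1 = 93%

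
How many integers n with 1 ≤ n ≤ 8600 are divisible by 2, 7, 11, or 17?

5446

Apply inclusion-exclusion:
4300 + 1228 + 781 + 505 − 614 − 390 − 252 − 111 − 72 − 45 + 55 + 36 + 22 + 6 − 3 = 5446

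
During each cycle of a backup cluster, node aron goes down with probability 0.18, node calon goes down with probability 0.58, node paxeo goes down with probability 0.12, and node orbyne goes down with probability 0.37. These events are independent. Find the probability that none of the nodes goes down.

Since the events are independent, P(none) is the product of the individual non-occurrence probabilities.
P(none) = (1 − 0.18) × (1 − 0.58) × (1 − 0.12) × (1 − 0.37) = 0.82 × 0.42 × 0.88 × 0.63 = 0.19093536

0.19093536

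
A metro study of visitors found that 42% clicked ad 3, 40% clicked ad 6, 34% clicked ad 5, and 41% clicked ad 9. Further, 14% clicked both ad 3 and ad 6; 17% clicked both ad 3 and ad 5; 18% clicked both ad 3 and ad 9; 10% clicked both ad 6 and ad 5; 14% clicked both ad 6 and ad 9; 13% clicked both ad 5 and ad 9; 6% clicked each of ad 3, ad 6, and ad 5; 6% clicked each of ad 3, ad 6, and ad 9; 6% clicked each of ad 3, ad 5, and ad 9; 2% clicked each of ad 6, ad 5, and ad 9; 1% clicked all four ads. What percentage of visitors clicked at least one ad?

90%

P(union) = 42 + 40 + 34 + 41 − 14 − 17 − 18 − 10 − 14 − 13 + 6 + 6 + 6 + 2 − 1 = 90%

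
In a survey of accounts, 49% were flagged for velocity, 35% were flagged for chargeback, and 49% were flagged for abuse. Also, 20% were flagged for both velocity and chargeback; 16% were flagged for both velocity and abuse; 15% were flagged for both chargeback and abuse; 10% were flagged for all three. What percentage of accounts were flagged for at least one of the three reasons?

92%

Inclusion–exclusion gives
P(≥1) = 49 + 35 + 49 − 20 − 16 − 15 + 10 = 92%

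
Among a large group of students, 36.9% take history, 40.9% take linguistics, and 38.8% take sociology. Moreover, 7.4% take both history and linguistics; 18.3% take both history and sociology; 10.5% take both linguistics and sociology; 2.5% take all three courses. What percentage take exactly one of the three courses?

51.7%

Using the inclusion–exclusion count for exactly one event:
P(exactly one) = 36.9 + 40.9 + 38.8 − 2·7.4 − 2·18.3 − 2·10.5 + 3·2.5 = 51.7%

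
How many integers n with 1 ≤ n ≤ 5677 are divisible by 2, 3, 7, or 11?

4202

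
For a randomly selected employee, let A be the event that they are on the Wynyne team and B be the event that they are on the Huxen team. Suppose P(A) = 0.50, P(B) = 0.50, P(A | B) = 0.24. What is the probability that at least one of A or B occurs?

P(A ∩ B) = P(B)·P(A|B) = 0.50 × 0.24 = 0.12
By inclusion-exclusion,
P(A ∪ B) = 0.50 + 0.50 − 0.12 = 0.88

0.88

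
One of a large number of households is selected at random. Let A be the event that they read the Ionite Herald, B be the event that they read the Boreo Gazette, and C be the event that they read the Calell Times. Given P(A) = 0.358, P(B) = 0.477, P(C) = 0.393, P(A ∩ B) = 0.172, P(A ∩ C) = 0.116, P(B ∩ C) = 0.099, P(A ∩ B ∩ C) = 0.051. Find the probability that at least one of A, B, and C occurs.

0.892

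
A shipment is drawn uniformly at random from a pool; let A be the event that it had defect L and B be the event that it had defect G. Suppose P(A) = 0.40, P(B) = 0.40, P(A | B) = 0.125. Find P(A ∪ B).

P(A ∩ B) = P(B)·P(A|B) = 0.40 × 0.125 = 0.05
P(A ∪ B) = 0.40 + 0.40 − 0.05 = 0.75

0.75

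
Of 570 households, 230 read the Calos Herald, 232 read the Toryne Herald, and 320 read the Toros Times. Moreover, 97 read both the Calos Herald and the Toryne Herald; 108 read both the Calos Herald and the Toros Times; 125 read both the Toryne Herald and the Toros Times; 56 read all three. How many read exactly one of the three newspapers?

290

Using the inclusion–exclusion count for exactly one event:
N(exactly one) = 230 + 232 + 320 − 2·97 − 2·108 − 2·125 + 3·56 = 290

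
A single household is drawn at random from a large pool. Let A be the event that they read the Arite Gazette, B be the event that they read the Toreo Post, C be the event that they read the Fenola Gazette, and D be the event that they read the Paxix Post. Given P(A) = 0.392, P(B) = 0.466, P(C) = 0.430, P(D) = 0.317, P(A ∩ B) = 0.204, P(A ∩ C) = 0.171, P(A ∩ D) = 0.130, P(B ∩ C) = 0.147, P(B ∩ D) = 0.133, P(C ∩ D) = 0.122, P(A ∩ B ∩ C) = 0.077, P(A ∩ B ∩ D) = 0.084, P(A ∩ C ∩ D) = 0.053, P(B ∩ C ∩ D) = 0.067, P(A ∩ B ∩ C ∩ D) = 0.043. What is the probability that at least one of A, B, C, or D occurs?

P(A ∪ B ∪ C ∪ D) = 0.392 + 0.466 + 0.430 + 0.317 − 0.204 − 0.171 − 0.130 − 0.147 − 0.133 − 0.122 + 0.077 + 0.084 + 0.053 + 0.067 − 0.043 = 0.936

0.936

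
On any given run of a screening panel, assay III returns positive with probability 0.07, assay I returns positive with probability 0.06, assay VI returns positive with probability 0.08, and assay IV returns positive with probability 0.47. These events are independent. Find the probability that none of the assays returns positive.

0.42625992

P(none) = (1 − 0.07) × (1 − 0.06) × (1 − 0.08) × (1 − 0.47) = 0.93 × 0.94 × 0.92 × 0.53 = 0.42625992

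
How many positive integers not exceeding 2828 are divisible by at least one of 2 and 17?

Inclusion–exclusion gives
1414 + 166 − 83 = 1497

1497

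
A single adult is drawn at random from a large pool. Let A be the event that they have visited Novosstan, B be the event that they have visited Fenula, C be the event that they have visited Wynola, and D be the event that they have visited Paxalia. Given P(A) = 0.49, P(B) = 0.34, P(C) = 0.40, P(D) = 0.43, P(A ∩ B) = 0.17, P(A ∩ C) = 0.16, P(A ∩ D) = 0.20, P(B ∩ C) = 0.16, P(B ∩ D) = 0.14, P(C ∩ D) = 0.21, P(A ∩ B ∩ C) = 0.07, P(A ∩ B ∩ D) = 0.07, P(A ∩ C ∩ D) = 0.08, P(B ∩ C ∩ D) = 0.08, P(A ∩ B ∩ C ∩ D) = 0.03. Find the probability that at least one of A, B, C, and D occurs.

0.89

P(A ∪ B ∪ C ∪ D) = 0.49 + 0.34 + 0.40 + 0.43 − 0.17 − 0.16 − 0.20 − 0.16 − 0.14 − 0.21 + 0.07 + 0.07 + 0.08 + 0.08 − 0.03 = 0.89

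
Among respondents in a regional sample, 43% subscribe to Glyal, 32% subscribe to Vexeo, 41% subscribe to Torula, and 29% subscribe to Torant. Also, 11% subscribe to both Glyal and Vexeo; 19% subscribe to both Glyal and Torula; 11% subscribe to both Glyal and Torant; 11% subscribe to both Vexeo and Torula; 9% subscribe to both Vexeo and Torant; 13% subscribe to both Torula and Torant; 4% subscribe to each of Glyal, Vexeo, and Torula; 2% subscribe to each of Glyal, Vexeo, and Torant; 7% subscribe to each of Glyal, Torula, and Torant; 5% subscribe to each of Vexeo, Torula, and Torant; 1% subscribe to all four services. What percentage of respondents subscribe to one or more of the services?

P(union) = 43 + 32 + 41 + 29 − 11 − 19 − 11 − 11 − 9 − 13 + 4 + 2 + 7 + 5 − 1 = 88%

88%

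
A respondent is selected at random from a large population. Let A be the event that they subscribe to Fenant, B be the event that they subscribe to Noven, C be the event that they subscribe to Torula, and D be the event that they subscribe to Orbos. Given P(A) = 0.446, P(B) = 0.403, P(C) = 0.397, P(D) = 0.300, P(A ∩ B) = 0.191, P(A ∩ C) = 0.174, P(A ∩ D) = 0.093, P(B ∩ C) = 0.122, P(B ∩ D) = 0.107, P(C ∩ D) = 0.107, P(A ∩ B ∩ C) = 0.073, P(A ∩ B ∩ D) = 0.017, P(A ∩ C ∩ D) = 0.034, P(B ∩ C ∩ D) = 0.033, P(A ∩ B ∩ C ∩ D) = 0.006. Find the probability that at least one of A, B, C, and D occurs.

0.903

Apply inclusion-exclusion:
P(A ∪ B ∪ C ∪ D) = 0.446 + 0.403 + 0.397 + 0.300 − 0.191 − 0.174 − 0.093 − 0.122 − 0.107 − 0.107 + 0.073 + 0.017 + 0.034 + 0.033 − 0.006 = 0.903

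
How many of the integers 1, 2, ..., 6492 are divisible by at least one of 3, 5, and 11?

⌊6492/3⌋ + ⌊6492/5⌋ + ⌊6492/11⌋ − ⌊6492/15⌋ − ⌊6492/33⌋ − ⌊6492/55⌋ + ⌊6492/165⌋ = 2164 + 1298 + 590 − 432 − 196 − 118 + 39 = 3345

3345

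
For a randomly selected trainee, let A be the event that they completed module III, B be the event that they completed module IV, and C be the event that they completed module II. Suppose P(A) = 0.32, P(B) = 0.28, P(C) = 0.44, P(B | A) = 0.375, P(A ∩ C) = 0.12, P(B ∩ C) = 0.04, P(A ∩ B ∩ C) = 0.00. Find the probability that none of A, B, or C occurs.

0.24

P(A ∩ B) = P(A)·P(B|A) = 0.32 × 0.375 = 0.12
By inclusion–exclusion:
P(A ∪ B ∪ C) = 0.32 + 0.28 + 0.44 − 0.12 − 0.12 − 0.04 + 0.00 = 0.76
P(none) = 1 − 0.76 = 0.24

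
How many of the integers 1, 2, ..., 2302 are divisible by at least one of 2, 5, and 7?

Inclusion–exclusion gives
floor(2302/2) + floor(2302/5) + floor(2302/7) − floor(2302/10) − floor(2302/14) − floor(2302/35) + floor(2302/70) = 1151 + 460 + 328 − 230 − 164 − 65 + 32 = 1512

1512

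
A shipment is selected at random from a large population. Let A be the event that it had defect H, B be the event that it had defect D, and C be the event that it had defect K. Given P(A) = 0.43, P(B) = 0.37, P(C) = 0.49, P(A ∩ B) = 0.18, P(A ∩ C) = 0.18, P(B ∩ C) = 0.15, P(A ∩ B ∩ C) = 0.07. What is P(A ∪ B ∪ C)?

0.85

Using inclusion–exclusion:
P(A ∪ B ∪ C) = 0.43 + 0.37 + 0.49 − 0.18 − 0.18 − 0.15 + 0.07 = 0.85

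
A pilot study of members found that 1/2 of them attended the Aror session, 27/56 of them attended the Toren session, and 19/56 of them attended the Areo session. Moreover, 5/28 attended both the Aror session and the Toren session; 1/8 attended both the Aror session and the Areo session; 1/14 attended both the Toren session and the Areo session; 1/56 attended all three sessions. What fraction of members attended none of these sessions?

1/28

P(at least one) = 1/2 + 27/56 + 19/56 − 5/28 − 1/8 − 1/14 + 1/56 = 27/28
P(none) = 1 − 27/28 = 1/28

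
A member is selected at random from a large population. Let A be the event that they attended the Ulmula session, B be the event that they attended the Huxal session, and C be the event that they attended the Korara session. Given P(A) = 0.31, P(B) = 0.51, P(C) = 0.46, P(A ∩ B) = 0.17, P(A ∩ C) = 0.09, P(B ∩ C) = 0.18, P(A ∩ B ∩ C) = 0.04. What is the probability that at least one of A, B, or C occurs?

Inclusion–exclusion gives
P(A ∪ B ∪ C) = 0.31 + 0.51 + 0.46 − 0.17 − 0.09 − 0.18 + 0.04 = 0.88

0.88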